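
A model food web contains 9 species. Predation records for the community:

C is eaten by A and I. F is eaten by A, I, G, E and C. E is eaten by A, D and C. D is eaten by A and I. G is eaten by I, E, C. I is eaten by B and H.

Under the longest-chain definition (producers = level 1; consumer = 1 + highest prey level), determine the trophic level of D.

F is a producer → level 1.
G eats F → level 2.
E eats G (level 2); other prey at levels: F 1 → level 3.
D eats E → level 4.

Trophic level 4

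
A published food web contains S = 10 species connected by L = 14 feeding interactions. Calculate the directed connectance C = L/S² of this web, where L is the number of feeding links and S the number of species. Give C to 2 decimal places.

The web has S = 10 species and L = 14 feeding links.
C = L / S² = 14 / 100 = 0.1400 ≈ 0.14.

C = 0.14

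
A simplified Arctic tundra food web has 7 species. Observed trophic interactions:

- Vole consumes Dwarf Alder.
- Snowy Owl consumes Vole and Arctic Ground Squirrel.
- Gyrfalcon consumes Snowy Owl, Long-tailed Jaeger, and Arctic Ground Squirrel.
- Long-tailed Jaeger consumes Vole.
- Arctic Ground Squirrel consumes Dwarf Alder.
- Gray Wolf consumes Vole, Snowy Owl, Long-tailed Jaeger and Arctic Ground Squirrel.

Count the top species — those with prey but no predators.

2

Top species (has prey, but nothing eats it): Gray Wolf, Gyrfalcon.
Count: 2.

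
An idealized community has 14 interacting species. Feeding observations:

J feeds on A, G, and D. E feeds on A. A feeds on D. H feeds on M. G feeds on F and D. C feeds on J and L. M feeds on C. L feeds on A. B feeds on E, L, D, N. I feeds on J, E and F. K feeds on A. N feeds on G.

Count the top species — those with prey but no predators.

Top species (has prey, but nothing eats it): K, I, B, H.
Count: 4.

4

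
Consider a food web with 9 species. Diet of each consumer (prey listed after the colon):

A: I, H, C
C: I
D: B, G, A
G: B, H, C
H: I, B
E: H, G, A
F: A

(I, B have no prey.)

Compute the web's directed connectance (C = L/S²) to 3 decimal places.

The web has S = 9 species and L = 16 feeding links.
C = L / S² = 16 / 81 = 0.1975 ≈ 0.198.

C = 0.198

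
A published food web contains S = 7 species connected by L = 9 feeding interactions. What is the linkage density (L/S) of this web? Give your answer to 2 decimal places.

There are L = 9 links among S = 7 species.
L/S = 9/7 = 1.2857 ≈ 1.29.

L/S = 1.29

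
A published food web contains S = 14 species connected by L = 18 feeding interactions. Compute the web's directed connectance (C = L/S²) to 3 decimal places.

The web has S = 14 species and L = 18 feeding links.
C = L / S² = 18 / 196 = 0.0918 ≈ 0.092.

C = 0.092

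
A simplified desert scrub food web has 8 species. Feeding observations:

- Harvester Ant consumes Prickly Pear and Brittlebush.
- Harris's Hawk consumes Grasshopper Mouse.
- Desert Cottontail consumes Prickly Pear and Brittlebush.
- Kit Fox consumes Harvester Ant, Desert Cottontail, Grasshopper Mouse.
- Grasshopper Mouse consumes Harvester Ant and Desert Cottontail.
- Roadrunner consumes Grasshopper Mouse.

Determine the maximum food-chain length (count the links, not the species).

3 links

One longest chain: Prickly Pear → Desert Cottontail → Grasshopper Mouse → Harris's Hawk.
It has 4 species and 3 links.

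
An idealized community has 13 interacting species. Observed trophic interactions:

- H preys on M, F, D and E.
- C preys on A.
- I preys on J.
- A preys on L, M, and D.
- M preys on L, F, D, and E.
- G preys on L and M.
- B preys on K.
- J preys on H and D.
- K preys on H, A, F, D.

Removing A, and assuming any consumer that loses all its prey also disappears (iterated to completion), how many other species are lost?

1

Remove A.
Round 1: C (all prey gone) → extinct.
No further losses. Total secondary extinctions: 1.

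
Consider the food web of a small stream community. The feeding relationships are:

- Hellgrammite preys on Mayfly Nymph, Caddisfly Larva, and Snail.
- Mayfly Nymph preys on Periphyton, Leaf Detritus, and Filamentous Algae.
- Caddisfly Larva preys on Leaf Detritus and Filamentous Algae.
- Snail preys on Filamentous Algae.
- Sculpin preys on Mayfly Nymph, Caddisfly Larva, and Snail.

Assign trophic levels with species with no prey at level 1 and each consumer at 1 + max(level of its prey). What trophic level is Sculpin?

Trophic level 3

Leaf Detritus has no prey (basal) → level 1.
Caddisfly Larva eats Leaf Detritus (level 1); other prey at levels: Filamentous Algae 1 → level 2.
Sculpin eats Caddisfly Larva (level 2); other prey at levels: Snail 2, Mayfly Nymph 2 → level 3.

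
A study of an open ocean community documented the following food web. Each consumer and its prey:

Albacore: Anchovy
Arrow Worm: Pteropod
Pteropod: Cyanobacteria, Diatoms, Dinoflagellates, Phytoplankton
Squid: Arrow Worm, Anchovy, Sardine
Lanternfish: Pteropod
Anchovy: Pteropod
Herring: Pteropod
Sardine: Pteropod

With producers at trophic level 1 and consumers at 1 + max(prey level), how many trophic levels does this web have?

4

Producers (level 1): Cyanobacteria, Diatoms, Dinoflagellates, Phytoplankton.
Cyanobacteria → Pteropod → Anchovy → Squid gives Squid level 4.
No species has a prey at level 4, so no species reaches level 5.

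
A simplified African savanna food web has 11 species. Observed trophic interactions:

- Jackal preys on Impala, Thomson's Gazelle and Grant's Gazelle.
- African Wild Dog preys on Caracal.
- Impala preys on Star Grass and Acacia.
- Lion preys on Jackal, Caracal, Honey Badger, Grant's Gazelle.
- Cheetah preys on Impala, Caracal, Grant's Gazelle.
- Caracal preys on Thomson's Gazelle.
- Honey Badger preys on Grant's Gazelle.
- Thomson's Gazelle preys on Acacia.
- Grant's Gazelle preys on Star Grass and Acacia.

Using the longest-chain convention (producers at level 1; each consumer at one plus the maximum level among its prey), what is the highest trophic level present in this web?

4

Producers (level 1): Star Grass, Acacia.
Acacia → Thomson's Gazelle → Caracal → Cheetah gives Cheetah level 4.
No species has a prey at level 4, so no species reaches level 5.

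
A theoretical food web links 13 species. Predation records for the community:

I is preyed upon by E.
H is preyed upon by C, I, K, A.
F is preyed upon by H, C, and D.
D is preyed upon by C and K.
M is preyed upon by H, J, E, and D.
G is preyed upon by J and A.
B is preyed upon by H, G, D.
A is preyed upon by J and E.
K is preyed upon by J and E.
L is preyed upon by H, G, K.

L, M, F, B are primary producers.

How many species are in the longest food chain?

One longest chain: L → H → I → E.
It has 4 species and 3 links.

4 species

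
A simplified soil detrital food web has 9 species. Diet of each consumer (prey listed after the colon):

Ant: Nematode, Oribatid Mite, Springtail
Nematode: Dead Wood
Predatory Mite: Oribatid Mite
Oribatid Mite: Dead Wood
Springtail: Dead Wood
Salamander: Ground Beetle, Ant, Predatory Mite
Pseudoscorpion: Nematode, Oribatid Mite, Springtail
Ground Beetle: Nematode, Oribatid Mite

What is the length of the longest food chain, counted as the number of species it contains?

One longest chain: Dead Wood → Nematode → Ground Beetle → Salamander.
It has 4 species and 3 links.

4 species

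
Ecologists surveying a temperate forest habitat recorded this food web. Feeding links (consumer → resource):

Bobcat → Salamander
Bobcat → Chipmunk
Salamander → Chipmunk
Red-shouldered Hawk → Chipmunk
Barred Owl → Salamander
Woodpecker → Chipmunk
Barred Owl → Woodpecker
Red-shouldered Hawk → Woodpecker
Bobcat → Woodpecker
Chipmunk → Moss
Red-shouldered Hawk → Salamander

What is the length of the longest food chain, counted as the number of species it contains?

4 species

One longest chain: Moss → Chipmunk → Woodpecker → Bobcat.
It has 4 species and 3 links.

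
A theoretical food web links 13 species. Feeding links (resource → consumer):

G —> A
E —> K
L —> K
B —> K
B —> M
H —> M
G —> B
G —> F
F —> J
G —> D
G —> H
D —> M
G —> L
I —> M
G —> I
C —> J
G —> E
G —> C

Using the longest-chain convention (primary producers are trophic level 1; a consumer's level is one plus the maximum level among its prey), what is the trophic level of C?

G is a producer → level 1.
C eats G → level 2.

Trophic level 2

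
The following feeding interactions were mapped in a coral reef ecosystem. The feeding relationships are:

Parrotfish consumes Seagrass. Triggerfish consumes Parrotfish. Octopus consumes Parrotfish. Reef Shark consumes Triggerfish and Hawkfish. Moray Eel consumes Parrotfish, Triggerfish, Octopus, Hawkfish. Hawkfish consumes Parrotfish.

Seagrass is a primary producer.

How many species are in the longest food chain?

4 species

One longest chain: Seagrass → Parrotfish → Triggerfish → Reef Shark.
It has 4 species and 3 links.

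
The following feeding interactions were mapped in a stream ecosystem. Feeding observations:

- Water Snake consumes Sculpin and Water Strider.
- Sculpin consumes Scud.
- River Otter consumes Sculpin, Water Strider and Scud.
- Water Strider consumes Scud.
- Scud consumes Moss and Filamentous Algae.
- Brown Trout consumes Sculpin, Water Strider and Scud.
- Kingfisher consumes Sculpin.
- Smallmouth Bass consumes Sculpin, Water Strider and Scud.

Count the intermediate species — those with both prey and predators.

Intermediate species (has both prey and predators): Scud, Water Strider, Sculpin.
Count: 3.

3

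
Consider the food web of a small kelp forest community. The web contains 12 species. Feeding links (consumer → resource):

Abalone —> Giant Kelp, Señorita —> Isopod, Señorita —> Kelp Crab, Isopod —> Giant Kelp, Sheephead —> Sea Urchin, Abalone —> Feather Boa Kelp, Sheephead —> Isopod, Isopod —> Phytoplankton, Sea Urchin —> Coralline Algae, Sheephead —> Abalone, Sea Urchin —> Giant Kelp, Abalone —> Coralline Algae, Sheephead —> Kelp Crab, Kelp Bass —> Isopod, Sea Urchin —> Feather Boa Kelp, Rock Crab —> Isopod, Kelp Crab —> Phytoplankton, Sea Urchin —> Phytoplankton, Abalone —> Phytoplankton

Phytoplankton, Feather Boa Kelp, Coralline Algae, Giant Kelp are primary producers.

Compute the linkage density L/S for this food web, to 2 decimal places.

There are L = 19 links among S = 12 species.
L/S = 19/12 = 1.5833 ≈ 1.58.

L/S = 1.58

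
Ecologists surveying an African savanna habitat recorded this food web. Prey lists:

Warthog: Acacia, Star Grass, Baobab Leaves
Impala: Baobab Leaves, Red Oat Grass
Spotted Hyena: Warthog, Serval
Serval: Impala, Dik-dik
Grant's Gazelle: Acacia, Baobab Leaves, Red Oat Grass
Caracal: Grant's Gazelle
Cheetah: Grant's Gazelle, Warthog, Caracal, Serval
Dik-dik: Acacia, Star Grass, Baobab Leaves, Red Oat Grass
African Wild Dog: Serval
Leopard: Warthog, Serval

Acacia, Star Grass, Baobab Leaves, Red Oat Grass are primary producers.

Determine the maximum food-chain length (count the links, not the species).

One longest chain: Acacia → Grant's Gazelle → Caracal → Cheetah.
It has 4 species and 3 links.

3 links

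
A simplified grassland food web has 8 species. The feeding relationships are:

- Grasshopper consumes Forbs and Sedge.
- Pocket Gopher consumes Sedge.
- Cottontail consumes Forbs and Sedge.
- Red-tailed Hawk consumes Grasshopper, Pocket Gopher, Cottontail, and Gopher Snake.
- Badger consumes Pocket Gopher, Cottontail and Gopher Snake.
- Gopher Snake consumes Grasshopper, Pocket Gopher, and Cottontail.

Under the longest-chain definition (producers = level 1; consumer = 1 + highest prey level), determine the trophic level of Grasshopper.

Sedge is a producer → level 1.
Grasshopper eats Sedge (level 1); other prey at levels: Forbs 1 → level 2.

Trophic level 2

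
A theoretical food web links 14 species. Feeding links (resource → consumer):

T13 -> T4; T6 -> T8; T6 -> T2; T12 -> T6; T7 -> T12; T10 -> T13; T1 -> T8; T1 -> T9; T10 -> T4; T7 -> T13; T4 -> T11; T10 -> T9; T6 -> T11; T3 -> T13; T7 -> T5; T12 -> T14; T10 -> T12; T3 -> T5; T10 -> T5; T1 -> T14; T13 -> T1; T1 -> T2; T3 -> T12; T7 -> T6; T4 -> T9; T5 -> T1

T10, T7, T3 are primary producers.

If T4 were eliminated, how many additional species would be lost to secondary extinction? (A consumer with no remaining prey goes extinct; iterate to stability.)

0

Remove T4.
Every predator of it retains at least one other prey: T9 still has T10, T1; T11 still has T6.
No consumer loses all prey, so no secondary extinctions occur.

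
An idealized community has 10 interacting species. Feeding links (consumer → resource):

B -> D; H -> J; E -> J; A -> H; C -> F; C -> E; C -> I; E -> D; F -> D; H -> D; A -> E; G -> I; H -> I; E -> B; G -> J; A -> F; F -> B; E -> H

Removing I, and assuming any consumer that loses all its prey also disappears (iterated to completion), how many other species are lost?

Remove I.
Every predator of it retains at least one other prey: G still has J; H still has J, D; C still has E, F.
No consumer loses all prey, so no secondary extinctions occur.

0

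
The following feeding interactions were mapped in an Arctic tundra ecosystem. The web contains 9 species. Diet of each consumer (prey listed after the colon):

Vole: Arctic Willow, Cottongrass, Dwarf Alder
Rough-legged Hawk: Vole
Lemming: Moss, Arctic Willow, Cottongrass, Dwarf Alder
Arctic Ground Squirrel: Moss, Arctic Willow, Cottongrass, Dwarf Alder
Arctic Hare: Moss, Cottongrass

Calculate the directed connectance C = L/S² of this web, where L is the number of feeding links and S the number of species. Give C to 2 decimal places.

C = 0.17

The web has S = 9 species and L = 14 feeding links.
C = L / S² = 14 / 81 = 0.1728 ≈ 0.17.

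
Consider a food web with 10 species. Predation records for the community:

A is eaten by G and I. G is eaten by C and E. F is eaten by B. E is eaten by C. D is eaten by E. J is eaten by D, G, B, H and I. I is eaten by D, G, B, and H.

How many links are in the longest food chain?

4 links

One longest chain: J → I → G → E → C.
It has 5 species and 4 links.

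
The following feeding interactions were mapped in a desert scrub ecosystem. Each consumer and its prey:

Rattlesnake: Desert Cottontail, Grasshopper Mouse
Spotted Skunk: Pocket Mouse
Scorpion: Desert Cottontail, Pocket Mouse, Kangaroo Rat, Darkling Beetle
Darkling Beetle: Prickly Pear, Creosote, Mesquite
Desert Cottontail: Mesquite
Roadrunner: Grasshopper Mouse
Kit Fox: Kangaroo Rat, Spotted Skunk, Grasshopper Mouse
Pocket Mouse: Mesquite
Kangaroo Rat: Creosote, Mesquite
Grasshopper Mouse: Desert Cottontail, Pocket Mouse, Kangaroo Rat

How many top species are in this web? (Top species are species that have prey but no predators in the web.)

Top species (has prey, but nothing eats it): Scorpion, Kit Fox, Roadrunner, Rattlesnake.
Count: 4.

4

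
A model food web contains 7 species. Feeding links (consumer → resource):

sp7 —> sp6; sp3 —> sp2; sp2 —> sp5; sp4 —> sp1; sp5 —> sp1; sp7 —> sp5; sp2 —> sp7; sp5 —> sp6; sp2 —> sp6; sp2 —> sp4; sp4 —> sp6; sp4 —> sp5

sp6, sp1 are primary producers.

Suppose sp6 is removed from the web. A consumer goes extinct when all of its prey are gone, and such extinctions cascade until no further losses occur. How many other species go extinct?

Remove sp6.
Every predator of it retains at least one other prey: sp5 still has sp1; sp4 still has sp1, sp5; sp7 still has sp5; sp2 still has sp5, sp4, sp7.
No consumer loses all prey, so no secondary extinctions occur.

0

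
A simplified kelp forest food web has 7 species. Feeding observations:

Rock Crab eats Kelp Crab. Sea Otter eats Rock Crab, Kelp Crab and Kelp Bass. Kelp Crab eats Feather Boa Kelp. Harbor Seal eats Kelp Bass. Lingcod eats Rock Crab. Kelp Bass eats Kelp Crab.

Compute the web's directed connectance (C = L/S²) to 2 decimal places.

The web has S = 7 species and L = 8 feeding links.
C = L / S² = 8 / 49 = 0.1633 ≈ 0.16.

C = 0.16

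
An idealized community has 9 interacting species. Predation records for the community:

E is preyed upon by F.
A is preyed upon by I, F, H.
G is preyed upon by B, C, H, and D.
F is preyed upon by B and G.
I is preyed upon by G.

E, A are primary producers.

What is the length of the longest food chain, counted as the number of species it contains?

One longest chain: A → I → G → B.
It has 4 species and 3 links.

4 species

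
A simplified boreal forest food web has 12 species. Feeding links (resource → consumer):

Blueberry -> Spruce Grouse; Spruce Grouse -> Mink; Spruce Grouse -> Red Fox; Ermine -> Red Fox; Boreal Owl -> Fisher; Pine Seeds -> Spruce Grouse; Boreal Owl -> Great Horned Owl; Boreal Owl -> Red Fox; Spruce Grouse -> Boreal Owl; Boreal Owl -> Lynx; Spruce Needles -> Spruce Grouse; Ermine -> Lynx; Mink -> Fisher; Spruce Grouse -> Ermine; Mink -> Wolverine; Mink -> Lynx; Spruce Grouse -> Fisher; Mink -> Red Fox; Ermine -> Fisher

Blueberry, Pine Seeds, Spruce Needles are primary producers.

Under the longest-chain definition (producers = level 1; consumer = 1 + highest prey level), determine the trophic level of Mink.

Trophic level 3

Blueberry is a producer → level 1.
Spruce Grouse eats Blueberry (level 1); other prey at levels: Pine Seeds 1, Spruce Needles 1 → level 2.
Mink eats Spruce Grouse → level 3.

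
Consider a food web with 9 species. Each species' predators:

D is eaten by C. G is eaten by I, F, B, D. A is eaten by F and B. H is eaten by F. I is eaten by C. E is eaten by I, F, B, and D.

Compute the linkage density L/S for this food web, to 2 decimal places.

There are L = 13 links among S = 9 species.
L/S = 13/9 = 1.4444 ≈ 1.44.

L/S = 1.44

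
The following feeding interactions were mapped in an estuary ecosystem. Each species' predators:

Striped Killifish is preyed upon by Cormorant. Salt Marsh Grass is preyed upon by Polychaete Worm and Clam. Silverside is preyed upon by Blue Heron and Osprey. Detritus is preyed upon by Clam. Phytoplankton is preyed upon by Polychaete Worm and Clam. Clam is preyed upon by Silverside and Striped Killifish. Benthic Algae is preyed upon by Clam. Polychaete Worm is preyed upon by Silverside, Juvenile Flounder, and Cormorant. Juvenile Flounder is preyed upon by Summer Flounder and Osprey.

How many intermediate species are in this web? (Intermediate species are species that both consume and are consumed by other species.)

5

Intermediate species (has both prey and predators): Clam, Polychaete Worm, Silverside, Striped Killifish, Juvenile Flounder.
Count: 5.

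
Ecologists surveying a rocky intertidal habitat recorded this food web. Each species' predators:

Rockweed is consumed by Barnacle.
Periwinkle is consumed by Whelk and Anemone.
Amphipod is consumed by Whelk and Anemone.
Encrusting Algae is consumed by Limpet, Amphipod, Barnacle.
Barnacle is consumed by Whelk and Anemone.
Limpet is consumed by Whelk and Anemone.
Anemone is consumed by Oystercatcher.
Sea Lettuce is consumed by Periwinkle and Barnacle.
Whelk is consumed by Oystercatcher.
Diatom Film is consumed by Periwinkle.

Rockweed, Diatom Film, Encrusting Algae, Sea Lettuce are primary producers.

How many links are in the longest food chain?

One longest chain: Encrusting Algae → Amphipod → Anemone → Oystercatcher.
It has 4 species and 3 links.

3 links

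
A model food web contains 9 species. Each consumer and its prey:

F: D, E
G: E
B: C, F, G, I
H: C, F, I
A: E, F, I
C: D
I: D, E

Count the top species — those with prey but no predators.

3

Top species (has prey, but nothing eats it): B, H, A.
Count: 3.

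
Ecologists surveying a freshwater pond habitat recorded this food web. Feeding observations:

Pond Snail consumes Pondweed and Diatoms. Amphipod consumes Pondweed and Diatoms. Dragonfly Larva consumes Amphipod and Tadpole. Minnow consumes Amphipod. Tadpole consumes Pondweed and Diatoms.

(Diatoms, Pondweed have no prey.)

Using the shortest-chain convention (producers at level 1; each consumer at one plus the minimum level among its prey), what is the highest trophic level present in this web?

3

Producers (level 1): Diatoms, Pondweed.
Following each consumer down to its lowest-level prey: Diatoms → Amphipod → Minnow (levels 1 through 3).
All prey of Minnow (Amphipod 2) are at level 2 or above, so Minnow is at level 1 + 2 = 3.
Every consumer has at least one prey at level 2 or below, so none exceeds level 3.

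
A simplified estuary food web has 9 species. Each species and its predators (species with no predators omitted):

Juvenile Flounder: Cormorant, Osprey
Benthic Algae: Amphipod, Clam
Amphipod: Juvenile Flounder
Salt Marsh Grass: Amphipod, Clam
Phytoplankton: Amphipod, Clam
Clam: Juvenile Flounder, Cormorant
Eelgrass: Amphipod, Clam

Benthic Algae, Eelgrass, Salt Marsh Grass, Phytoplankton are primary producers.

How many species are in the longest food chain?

One longest chain: Benthic Algae → Amphipod → Juvenile Flounder → Cormorant.
It has 4 species and 3 links.

4 species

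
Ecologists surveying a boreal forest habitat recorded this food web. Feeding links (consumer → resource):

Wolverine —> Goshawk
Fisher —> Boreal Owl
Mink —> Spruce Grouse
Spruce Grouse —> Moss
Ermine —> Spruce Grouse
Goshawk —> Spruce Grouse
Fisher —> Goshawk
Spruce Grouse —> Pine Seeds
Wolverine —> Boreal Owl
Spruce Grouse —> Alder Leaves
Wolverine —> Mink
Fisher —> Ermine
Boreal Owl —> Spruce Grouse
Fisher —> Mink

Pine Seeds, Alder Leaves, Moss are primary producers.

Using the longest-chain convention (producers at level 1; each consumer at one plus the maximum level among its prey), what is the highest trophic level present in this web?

4

Producers (level 1): Pine Seeds, Alder Leaves, Moss.
Pine Seeds → Spruce Grouse → Mink → Wolverine gives Wolverine level 4.
No species has a prey at level 4, so no species reaches level 5.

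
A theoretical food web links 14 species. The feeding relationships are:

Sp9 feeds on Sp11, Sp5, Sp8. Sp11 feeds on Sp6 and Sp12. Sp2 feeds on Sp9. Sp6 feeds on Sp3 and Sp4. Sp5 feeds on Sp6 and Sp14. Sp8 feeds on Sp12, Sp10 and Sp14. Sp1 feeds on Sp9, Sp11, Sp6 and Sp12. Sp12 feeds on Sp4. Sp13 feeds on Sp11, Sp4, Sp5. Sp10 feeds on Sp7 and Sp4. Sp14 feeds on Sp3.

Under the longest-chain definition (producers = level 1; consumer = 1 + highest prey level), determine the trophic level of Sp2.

Trophic level 5

Sp4 is a producer → level 1.
Sp12 eats Sp4 → level 2.
Sp8 eats Sp12 (level 2); other prey at levels: Sp10 2, Sp14 2 → level 3.
Sp9 eats Sp8 (level 3); other prey at levels: Sp5 3, Sp11 3 → level 4.
Sp2 eats Sp9 → level 5.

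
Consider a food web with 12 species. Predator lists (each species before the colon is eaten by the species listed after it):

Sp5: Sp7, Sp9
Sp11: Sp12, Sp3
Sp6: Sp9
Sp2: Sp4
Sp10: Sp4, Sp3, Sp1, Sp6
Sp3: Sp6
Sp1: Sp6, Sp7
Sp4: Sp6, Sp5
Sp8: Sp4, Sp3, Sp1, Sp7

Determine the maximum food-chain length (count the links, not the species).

One longest chain: Sp2 → Sp4 → Sp5 → Sp7.
It has 4 species and 3 links.

3 links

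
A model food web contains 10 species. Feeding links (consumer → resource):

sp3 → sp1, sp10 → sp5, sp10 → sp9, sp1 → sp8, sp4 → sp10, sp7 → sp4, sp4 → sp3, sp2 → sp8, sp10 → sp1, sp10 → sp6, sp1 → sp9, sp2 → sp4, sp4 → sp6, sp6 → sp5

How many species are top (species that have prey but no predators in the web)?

2

Top species (has prey, but nothing eats it): sp2, sp7.
Count: 2.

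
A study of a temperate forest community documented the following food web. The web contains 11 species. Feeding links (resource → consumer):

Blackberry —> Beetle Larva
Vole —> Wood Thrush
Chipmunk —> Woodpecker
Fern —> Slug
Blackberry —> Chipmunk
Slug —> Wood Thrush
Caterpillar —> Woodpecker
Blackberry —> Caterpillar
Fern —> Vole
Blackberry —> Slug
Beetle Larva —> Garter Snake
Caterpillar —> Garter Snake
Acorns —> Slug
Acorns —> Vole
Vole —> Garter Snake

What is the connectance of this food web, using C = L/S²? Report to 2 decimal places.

C = 0.12

The web has S = 11 species and L = 15 feeding links.
C = L / S² = 15 / 121 = 0.1240 ≈ 0.12.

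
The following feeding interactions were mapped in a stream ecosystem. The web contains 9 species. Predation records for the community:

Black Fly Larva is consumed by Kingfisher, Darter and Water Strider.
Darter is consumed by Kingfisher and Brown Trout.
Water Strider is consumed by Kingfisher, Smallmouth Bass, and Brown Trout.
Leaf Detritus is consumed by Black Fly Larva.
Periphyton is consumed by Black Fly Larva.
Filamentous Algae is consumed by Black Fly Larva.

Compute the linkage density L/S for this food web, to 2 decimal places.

There are L = 11 links among S = 9 species.
L/S = 11/9 = 1.2222 ≈ 1.22.

L/S = 1.22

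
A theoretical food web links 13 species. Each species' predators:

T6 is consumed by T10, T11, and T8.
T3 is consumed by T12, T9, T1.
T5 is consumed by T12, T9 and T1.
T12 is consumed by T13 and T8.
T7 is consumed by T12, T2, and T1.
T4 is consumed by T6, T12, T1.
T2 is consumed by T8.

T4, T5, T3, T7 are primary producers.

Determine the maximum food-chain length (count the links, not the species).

One longest chain: T4 → T6 → T11.
It has 3 species and 2 links.

2 links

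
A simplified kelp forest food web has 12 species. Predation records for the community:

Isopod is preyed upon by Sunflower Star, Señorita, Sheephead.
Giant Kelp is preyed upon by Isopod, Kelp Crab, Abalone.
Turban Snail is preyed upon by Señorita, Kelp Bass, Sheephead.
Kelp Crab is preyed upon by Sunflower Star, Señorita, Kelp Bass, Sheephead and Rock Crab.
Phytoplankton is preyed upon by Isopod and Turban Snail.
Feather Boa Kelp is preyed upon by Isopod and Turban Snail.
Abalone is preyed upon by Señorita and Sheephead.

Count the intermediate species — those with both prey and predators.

Intermediate species (has both prey and predators): Kelp Crab, Abalone, Turban Snail, Isopod.
Count: 4.

4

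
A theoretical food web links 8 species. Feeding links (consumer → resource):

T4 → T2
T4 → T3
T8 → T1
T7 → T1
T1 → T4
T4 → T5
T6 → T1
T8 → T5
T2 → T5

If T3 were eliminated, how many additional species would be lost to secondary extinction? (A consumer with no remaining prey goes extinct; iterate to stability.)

Remove T3.
Every predator of it retains at least one other prey: T4 still has T5, T2.
No consumer loses all prey, so no secondary extinctions occur.

0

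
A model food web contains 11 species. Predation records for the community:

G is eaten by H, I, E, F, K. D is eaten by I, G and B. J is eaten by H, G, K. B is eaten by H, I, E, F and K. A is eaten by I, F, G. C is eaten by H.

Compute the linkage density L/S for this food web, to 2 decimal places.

There are L = 20 links among S = 11 species.
L/S = 20/11 = 1.8182 ≈ 1.82.

L/S = 1.82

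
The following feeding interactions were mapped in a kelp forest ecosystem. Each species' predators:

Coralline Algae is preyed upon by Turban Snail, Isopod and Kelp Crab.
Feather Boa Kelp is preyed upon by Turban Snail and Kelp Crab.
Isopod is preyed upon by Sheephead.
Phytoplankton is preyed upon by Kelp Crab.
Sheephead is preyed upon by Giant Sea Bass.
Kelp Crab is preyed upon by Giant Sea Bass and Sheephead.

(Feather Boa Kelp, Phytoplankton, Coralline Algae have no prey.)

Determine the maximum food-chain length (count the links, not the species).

3 links

One longest chain: Coralline Algae → Isopod → Sheephead → Giant Sea Bass.
It has 4 species and 3 links.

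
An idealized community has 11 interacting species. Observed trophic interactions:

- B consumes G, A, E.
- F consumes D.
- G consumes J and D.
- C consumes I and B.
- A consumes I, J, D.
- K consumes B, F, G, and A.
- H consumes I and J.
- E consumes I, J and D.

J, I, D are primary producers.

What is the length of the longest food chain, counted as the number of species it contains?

4 species

One longest chain: J → E → B → C.
It has 4 species and 3 links.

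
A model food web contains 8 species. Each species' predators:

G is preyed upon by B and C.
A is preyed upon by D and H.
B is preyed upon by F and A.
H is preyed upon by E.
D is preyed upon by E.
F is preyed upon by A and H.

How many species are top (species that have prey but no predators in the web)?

Top species (has prey, but nothing eats it): C, E.
Count: 2.

2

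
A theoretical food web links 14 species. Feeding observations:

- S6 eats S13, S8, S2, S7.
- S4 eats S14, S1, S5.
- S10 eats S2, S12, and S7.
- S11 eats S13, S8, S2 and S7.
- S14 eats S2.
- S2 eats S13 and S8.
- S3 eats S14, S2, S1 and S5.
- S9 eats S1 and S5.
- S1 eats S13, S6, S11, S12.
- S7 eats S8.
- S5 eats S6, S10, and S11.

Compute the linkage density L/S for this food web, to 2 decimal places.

L/S = 2.21

There are L = 31 links among S = 14 species.
L/S = 31/14 = 2.2143 ≈ 2.21.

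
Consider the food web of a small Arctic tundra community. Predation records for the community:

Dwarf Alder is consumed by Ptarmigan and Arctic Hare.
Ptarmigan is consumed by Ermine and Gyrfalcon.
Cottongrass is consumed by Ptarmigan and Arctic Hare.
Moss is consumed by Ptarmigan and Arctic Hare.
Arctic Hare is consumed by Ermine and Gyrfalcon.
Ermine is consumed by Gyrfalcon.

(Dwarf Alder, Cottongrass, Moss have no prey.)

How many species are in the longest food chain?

One longest chain: Dwarf Alder → Ptarmigan → Ermine → Gyrfalcon.
It has 4 species and 3 links.

4 species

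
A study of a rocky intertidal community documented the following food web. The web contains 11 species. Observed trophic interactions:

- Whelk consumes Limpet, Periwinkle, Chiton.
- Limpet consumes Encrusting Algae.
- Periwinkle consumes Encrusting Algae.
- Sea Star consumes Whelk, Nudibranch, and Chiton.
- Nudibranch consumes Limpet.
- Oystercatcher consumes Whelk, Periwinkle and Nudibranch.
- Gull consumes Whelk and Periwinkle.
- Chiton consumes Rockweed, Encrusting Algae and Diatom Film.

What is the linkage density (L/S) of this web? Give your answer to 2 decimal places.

L/S = 1.55

There are L = 17 links among S = 11 species.
L/S = 17/11 = 1.5455 ≈ 1.55.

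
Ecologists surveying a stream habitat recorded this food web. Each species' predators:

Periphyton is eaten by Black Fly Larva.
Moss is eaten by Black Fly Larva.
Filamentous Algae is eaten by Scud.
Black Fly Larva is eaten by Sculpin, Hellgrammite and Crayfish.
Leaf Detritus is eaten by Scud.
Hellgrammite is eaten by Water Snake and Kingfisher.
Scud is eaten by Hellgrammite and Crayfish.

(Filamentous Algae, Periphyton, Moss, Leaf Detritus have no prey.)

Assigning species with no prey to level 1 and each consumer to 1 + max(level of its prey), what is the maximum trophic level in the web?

4

Basal resources (level 1): Filamentous Algae, Periphyton, Moss, Leaf Detritus.
Filamentous Algae → Scud → Hellgrammite → Water Snake gives Water Snake level 4.
No species has a prey at level 4, so no species reaches level 5.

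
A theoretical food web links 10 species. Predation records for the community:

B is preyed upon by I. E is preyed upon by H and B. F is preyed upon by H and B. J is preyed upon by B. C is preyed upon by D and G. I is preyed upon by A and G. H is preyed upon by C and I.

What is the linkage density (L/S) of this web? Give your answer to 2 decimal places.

There are L = 12 links among S = 10 species.
L/S = 12/10 = 1.2000 ≈ 1.20.

L/S = 1.20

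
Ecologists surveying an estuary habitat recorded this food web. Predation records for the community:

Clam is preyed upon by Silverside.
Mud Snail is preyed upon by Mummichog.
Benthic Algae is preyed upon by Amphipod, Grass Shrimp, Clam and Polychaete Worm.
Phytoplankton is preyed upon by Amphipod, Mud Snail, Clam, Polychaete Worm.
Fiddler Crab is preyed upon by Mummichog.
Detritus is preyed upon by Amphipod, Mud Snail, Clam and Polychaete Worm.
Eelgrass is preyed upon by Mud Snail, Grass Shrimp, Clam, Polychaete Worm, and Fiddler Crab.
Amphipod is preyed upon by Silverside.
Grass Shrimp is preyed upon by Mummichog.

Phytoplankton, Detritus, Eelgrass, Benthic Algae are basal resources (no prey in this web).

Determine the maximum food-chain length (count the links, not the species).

One longest chain: Phytoplankton → Clam → Silverside.
It has 3 species and 2 links.

2 links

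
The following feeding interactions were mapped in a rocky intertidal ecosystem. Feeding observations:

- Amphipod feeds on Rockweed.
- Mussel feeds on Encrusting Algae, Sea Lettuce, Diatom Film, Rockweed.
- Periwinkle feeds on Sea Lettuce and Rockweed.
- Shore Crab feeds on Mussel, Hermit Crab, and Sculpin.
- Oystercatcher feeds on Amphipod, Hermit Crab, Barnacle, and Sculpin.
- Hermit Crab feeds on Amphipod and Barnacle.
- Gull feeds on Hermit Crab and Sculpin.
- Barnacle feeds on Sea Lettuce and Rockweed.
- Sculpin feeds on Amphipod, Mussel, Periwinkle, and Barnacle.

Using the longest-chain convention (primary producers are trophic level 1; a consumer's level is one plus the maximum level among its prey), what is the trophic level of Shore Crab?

Rockweed is a producer → level 1.
Periwinkle eats Rockweed (level 1); other prey at levels: Sea Lettuce 1 → level 2.
Sculpin eats Periwinkle (level 2); other prey at levels: Mussel 2, Amphipod 2, Barnacle 2 → level 3.
Shore Crab eats Sculpin (level 3); other prey at levels: Mussel 2, Hermit Crab 3 → level 4.

Trophic level 4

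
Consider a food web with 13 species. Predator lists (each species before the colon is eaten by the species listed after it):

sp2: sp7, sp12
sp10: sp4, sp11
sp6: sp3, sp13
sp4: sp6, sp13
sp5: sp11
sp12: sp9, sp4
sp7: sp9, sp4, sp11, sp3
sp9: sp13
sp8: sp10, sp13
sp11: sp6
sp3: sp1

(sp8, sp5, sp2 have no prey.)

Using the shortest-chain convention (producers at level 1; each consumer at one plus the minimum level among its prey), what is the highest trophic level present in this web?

Producers (level 1): sp8, sp5, sp2.
Following each consumer down to its lowest-level prey: sp2 → sp7 → sp3 → sp1 (levels 1 through 4).
All prey of sp1 (sp3 3) are at level 3 or above, so sp1 is at level 1 + 3 = 4.
Every consumer has at least one prey at level 3 or below, so none exceeds level 4.

4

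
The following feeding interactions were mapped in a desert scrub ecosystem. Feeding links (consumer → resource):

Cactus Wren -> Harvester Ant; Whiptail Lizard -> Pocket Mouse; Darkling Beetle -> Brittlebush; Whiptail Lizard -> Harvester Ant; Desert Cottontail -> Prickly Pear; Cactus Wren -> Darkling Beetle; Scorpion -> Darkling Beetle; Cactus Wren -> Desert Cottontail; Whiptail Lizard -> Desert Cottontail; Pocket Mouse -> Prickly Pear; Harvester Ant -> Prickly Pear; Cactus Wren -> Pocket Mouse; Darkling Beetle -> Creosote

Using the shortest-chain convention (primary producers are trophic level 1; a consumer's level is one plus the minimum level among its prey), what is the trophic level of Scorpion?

Creosote is a producer → level 1.
Darkling Beetle eats Creosote → level 2.
Scorpion eats Darkling Beetle → level 3.
No prey of Scorpion is below level 2, so 3 is the minimum.

Trophic level 3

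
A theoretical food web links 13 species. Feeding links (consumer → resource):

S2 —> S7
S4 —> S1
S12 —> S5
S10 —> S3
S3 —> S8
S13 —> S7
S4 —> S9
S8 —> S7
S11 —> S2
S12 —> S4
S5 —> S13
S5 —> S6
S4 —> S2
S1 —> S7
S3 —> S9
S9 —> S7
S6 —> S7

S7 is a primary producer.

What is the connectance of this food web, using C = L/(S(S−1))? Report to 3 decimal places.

C = 0.109

The web has S = 13 species and L = 17 feeding links.
C = L / (S(S−1)) = 17 / 156 = 0.1090 ≈ 0.109.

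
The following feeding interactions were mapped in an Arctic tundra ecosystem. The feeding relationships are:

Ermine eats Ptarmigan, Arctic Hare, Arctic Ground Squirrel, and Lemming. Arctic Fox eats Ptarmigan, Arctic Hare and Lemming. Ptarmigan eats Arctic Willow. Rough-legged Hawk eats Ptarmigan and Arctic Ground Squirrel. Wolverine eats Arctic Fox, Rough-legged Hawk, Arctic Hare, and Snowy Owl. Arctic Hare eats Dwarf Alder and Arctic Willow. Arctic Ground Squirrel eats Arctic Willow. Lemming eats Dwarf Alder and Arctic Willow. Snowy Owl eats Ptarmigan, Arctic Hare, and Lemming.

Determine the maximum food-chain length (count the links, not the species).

One longest chain: Dwarf Alder → Lemming → Arctic Fox → Wolverine.
It has 4 species and 3 links.

3 links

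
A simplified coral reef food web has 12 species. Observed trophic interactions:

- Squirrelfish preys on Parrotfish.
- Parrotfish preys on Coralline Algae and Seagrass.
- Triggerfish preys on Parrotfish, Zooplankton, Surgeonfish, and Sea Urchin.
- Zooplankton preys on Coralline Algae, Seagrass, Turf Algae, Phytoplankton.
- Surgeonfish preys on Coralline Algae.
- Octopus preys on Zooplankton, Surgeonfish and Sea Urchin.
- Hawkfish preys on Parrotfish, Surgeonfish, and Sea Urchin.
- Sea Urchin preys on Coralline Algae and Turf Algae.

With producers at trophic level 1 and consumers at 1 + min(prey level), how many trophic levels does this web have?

Producers (level 1): Coralline Algae, Turf Algae, Phytoplankton, Seagrass.
Following each consumer down to its lowest-level prey: Coralline Algae → Surgeonfish → Octopus (levels 1 through 3).
All prey of Octopus (Surgeonfish 2, Zooplankton 2, Sea Urchin 2) are at level 2 or above, so Octopus is at level 1 + 2 = 3.
Every consumer has at least one prey at level 2 or below, so none exceeds level 3.

3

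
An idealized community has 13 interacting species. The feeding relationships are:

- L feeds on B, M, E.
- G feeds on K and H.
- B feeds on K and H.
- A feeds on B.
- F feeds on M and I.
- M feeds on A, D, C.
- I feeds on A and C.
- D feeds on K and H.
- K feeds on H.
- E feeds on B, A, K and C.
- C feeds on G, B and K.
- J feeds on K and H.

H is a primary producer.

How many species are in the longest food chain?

6 species

One longest chain: H → K → B → A → I → F.
It has 6 species and 5 links.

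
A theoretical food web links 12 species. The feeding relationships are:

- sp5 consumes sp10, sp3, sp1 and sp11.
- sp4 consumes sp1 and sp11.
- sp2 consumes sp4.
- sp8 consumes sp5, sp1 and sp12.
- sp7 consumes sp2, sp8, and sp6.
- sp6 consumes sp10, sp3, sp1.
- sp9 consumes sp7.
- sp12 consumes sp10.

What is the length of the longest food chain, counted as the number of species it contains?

5 species

One longest chain: sp11 → sp4 → sp2 → sp7 → sp9.
It has 5 species and 4 links.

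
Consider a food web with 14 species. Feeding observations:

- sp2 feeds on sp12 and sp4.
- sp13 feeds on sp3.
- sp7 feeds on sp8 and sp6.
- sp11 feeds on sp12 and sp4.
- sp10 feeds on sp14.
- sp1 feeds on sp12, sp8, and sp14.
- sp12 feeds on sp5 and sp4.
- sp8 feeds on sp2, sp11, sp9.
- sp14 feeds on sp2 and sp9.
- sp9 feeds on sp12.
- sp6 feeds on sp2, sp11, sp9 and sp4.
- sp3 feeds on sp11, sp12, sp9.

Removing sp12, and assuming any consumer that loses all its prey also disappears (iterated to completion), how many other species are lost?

Remove sp12.
Round 1: sp9 (all prey gone) → extinct.
No further losses. Total secondary extinctions: 1.

1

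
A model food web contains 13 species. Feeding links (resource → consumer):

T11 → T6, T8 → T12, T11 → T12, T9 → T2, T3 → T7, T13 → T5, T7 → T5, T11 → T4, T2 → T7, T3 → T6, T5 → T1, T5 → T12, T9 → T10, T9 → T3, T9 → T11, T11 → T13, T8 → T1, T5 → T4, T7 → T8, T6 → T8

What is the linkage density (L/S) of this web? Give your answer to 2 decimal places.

L/S = 1.54

There are L = 20 links among S = 13 species.
L/S = 20/13 = 1.5385 ≈ 1.54.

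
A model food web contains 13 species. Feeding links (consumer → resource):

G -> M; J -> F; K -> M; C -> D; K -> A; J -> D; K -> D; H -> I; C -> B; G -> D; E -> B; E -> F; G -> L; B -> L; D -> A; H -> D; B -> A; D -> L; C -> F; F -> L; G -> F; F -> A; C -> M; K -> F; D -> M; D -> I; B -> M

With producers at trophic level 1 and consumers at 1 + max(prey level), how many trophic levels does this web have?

3

Producers (level 1): L, A, M, I.
L → D → H gives H level 3.
No species has a prey at level 3, so no species reaches level 4.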